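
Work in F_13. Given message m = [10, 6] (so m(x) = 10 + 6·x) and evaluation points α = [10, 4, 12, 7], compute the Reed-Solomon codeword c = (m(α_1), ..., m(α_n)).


c = [5, 8, 4, 0]

Message polynomial: m(x) = 10 + 6·x (mod 13).
For each evaluation point α_i, compute m(α_i) mod 13:
  α_1 = 10: Horner steps 6 → 5, so m(10) = 5.
  α_2 = 4: Horner steps 6 → 8, so m(4) = 8.
  α_3 = 12: Horner steps 6 → 4, so m(12) = 4.
  α_4 = 7: Horner steps 6 → 0, so m(7) = 0.
Codeword c = [5, 8, 4, 0] ∈ F_13^4.


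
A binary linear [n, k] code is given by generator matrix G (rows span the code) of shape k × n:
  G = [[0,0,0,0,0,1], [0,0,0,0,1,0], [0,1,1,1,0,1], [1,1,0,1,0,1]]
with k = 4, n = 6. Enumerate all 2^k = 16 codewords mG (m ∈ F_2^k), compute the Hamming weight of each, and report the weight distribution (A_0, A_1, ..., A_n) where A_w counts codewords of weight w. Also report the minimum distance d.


Weight distribution: A_0 = 1, A_1 = 2, A_2 = 2, A_3 = 4, A_4 = 5, A_5 = 2. Minimum distance d = 1.

Enumerate all 2^4 = 16 messages m ∈ F_2^4.
For each, compute codeword c = mG in F_2^6, then tally its weight.
  m = 0000 → c = 000000, weight = 0.
  m = 1000 → c = 000001, weight = 1.
  m = 0100 → c = 000010, weight = 1.
  m = 1100 → c = 000011, weight = 2.
  m = 0010 → c = 011101, weight = 4.
  m = 1010 → c = 011100, weight = 3.
  m = 0110 → c = 011111, weight = 5.
  m = 1110 → c = 011110, weight = 4.
  m = 0001 → c = 110101, weight = 4.
  m = 1001 → c = 110100, weight = 3.
  m = 0101 → c = 110111, weight = 5.
  m = 1101 → c = 110110, weight = 4.
  m = 0011 → c = 101000, weight = 2.
  m = 1011 → c = 101001, weight = 3.
  m = 0111 → c = 101010, weight = 3.
  m = 1111 → c = 101011, weight = 4.
Tally weights:
  weight 0: 1 codewords.
  weight 1: 2 codewords.
  weight 2: 2 codewords.
  weight 3: 4 codewords.
  weight 4: 5 codewords.
  weight 5: 2 codewords.
Minimum distance d = smallest w > 0 with A_w > 0 = 1.
Sanity: Σ A_w = 16 = 2^4 = 16 ✓.


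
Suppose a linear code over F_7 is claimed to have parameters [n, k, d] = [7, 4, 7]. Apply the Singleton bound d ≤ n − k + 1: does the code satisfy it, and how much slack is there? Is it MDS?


Singleton RHS = n − k + 1 = 4, slack = -3, bound violated (no such code; not MDS).

Singleton bound: d ≤ n − k + 1.
Here n = 7, k = 4, so n − k + 1 = 4.
Given d = 7, check d ≤ 4: NO.
Slack = (n − k + 1) − d = -3.
The slack is negative: d = 7 exceeds n − k + 1 = 4 by 3, so the Singleton bound is violated and no linear [7, 4, 7]_7 code can exist. In particular it is not MDS (MDS requires d = n − k + 1 exactly).
Description: the claimed parameters are [7, 4, 7]_7; such a code would be impossible (violates the Singleton bound).


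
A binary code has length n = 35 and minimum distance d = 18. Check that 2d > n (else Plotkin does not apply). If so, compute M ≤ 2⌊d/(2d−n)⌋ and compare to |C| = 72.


Plotkin bound M ≤ 36; given |C| = 72 > bound (violated).

Check applicability: 2d = 36, n = 35.
2d − n = 1 > 0, so Plotkin applies.
Compute d/(2d−n) = 18/1 ≈ 18.0000.
⌊d/(2d−n)⌋ = 18.
Plotkin bound: M ≤ 2·18 = 36.
Given |C| = 72, check: VIOLATED.
This |C| is above the Plotkin bound, so no binary code with n = 35, d = 18 and 72 codewords exists.


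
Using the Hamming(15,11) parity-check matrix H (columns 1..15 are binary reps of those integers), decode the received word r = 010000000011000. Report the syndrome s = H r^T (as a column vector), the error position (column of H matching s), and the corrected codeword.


s = (0, 1, 0, 1)^T, error position = 5, corrected codeword c = 010010000011000

Compute s = H r^T mod 2 one row at a time:
  s_1 = 0 + 0 + 0 + 1 + 1 + 0 + 0 + 0 = 2 ≡ 0 (mod 2).
  s_2 = 0 + 0 + 0 + 0 + 1 + 0 + 0 + 0 = 1 ≡ 1 (mod 2).
  s_3 = 1 + 0 + 0 + 0 + 0 + 1 + 0 + 0 = 2 ≡ 0 (mod 2).
  s_4 = 0 + 0 + 0 + 0 + 0 + 1 + 0 + 0 = 1 ≡ 1 (mod 2).
s = (0, 1, 0, 1)^T — this equals column 5 of H (binary 0101), so error is at position 5.
Correct: flip bit 5 of r = 010000000011000 to get c = 010010000011000.


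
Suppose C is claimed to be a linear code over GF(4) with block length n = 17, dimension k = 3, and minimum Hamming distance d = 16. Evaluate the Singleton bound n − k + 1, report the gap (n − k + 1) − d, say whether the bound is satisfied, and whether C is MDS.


Singleton RHS = n − k + 1 = 15, slack = -1, bound violated (no such code; not MDS).

Singleton bound: d ≤ n − k + 1.
Here n = 17, k = 3, so n − k + 1 = 15.
Given d = 16, check d ≤ 15: NO.
Slack = (n − k + 1) − d = -1.
The slack is negative: d = 16 exceeds n − k + 1 = 15 by 1, so the Singleton bound is violated and no linear [17, 3, 16]_4 code can exist. In particular it is not MDS (MDS requires d = n − k + 1 exactly).
Description: the claimed parameters are [17, 3, 16]_4; such a code would be impossible (violates the Singleton bound).


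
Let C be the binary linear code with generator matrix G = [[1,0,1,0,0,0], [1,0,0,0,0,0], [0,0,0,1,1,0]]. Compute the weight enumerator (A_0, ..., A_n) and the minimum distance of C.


Weight distribution: A_0 = 1, A_1 = 2, A_2 = 2, A_3 = 2, A_4 = 1. Minimum distance d = 1.

Enumerate all 2^3 = 8 messages m ∈ F_2^3.
For each, compute codeword c = mG in F_2^6, then tally its weight.
  m = 000 → c = 000000, weight = 0.
  m = 100 → c = 101000, weight = 2.
  m = 010 → c = 100000, weight = 1.
  m = 110 → c = 001000, weight = 1.
  m = 001 → c = 000110, weight = 2.
  m = 101 → c = 101110, weight = 4.
  m = 011 → c = 100110, weight = 3.
  m = 111 → c = 001110, weight = 3.
Tally weights:
  weight 0: 1 codewords.
  weight 1: 2 codewords.
  weight 2: 2 codewords.
  weight 3: 2 codewords.
  weight 4: 1 codewords.
Minimum distance d = smallest w > 0 with A_w > 0 = 1.
Sanity: Σ A_w = 8 = 2^3 = 8 ✓.


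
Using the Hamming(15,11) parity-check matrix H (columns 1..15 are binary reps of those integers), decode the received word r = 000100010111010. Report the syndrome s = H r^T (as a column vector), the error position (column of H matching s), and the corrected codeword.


s = (1, 1, 1, 1)^T, error position = 15, corrected codeword c = 000100010111011

Compute s = H r^T mod 2 one row at a time:
  s_1 = 1 + 0 + 1 + 1 + 1 + 0 + 1 + 0 = 5 ≡ 1 (mod 2).
  s_2 = 1 + 0 + 0 + 0 + 1 + 0 + 1 + 0 = 3 ≡ 1 (mod 2).
  s_3 = 0 + 0 + 0 + 0 + 1 + 1 + 1 + 0 = 3 ≡ 1 (mod 2).
  s_4 = 0 + 0 + 0 + 0 + 0 + 1 + 0 + 0 = 1 ≡ 1 (mod 2).
s = (1, 1, 1, 1)^T — this equals column 15 of H (binary 1111), so error is at position 15.
Correct: flip bit 15 of r = 000100010111010 to get c = 000100010111011.


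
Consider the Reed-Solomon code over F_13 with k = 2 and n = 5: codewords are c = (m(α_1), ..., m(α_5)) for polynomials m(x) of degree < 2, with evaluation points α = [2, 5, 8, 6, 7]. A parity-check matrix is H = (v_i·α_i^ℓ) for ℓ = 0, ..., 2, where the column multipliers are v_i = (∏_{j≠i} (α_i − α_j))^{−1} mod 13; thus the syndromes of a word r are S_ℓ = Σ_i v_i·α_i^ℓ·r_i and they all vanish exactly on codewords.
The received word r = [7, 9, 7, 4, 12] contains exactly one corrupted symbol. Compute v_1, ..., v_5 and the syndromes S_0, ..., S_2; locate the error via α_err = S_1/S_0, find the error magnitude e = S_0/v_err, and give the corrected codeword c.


S = (1, 2, 4), error at position 1, error magnitude e = 9, c = [11, 9, 7, 4, 12].

Step 1: column multipliers v_i = (∏_{j≠i}(α_i − α_j))^{−1} mod 13.
  i = 1 (α = 2): (2−5)(2−8)(2−6)(2−7) = (−3)·(−6)·(−4)·(−5) = 360 ≡ 9, so v_1 = 9^{−1} = 3 (mod 13).
  i = 2 (α = 5): (5−2)(5−8)(5−6)(5−7) = 3·(−3)·(−1)·(−2) = −18 ≡ 8, so v_2 = 8^{−1} = 5 (mod 13).
  i = 3 (α = 8): (8−2)(8−5)(8−6)(8−7) = 6·3·2·1 = 36 ≡ 10, so v_3 = 10^{−1} = 4 (mod 13).
  i = 4 (α = 6): (6−2)(6−5)(6−8)(6−7) = 4·1·(−2)·(−1) = 8 ≡ 8, so v_4 = 8^{−1} = 5 (mod 13).
  i = 5 (α = 7): (7−2)(7−5)(7−8)(7−6) = 5·2·(−1)·1 = −10 ≡ 3, so v_5 = 3^{−1} = 9 (mod 13).
  v = [3, 5, 4, 5, 9].
Step 2: syndromes of r = [7, 9, 7, 4, 12] (all sums mod 13).
  S_0 = Σ v_i r_i = 3·7 + 5·9 + 4·7 + 5·4 + 9·12 = 222 ≡ 1.
  S_1 = Σ v_i α_i r_i = 3·2·7 + 5·5·9 + 4·8·7 + 5·6·4 + 9·7·12 = 1367 ≡ 2.
  α_i^2 mod 13 = [4, 12, 12, 10, 10].
  S_2 = Σ v_i α_i^2 r_i = 3·4·7 + 5·12·9 + 4·12·7 + 5·10·4 + 9·10·12 = 2240 ≡ 4.
  S = (1, 2, 4) ≠ 0, so r is not a codeword (an error is present).
Step 3: locate the error. For a single error e at position i, S_ℓ = v_i·e·α_i^ℓ, so α_err = S_1/S_0.
  S_0^{−1} = 1^{−1} = 1 (mod 13), so α_err = 2·1 = 2 ≡ 2 = α_1. Error position i = 1.
  Consistency check: S_2/S_1 = 4·7 = 28 ≡ 2 = α_err ✓ (single-error assumption holds).
Step 4: error magnitude e = S_0/v_1 = S_0·∏_{j≠1}(α_1 − α_j) = 1·9 = 9 ≡ 9 (mod 13).
Step 5: correct position 1: c_1 = r_1 − e = 7 − 9 ≡ 11 (mod 13). Hence c = [11, 9, 7, 4, 12].
  Check: interpolating c through the α_i gives m(x) = 8 + 8·x (degree < 2) with m(α_i) = c_i for every i, so c is indeed a codeword.


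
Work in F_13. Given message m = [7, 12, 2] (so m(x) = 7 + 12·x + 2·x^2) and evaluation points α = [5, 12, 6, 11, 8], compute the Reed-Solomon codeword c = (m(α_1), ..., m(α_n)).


c = [0, 10, 8, 4, 10]

Message polynomial: m(x) = 7 + 12·x + 2·x^2 (mod 13).
For each evaluation point α_i, compute m(α_i) mod 13:
  α_1 = 5: Horner steps 2 → 9 → 0, so m(5) = 0.
  α_2 = 12: Horner steps 2 → 10 → 10, so m(12) = 10.
  α_3 = 6: Horner steps 2 → 11 → 8, so m(6) = 8.
  α_4 = 11: Horner steps 2 → 8 → 4, so m(11) = 4.
  α_5 = 8: Horner steps 2 → 2 → 10, so m(8) = 10.
Codeword c = [0, 10, 8, 4, 10] ∈ F_13^5.


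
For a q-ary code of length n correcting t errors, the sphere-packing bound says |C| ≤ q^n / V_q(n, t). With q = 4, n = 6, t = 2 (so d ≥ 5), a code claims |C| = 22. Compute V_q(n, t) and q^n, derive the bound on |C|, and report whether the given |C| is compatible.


V_q(n, t) = 154, q^n = 4096, Hamming bound = 26, |C| = 22 ≤ bound (satisfied).

Step 1: Compute V_q(n, t) = Σ_{j=0}^2 C(n, j) (q−1)^j.
  j = 0: C(6,0)·(3)^0 = 1·1 = 1.
  j = 1: C(6,1)·(3)^1 = 6·3 = 18.
  j = 2: C(6,2)·(3)^2 = 15·9 = 135.
  V_q(n, t) = 1 + 18 + 135 = 154.
Step 2: q^n = 4^6 = 4096.
Step 3: Hamming bound ⌊q^n / V_q(n,t)⌋ = ⌊4096/154⌋ = 26.
Step 4: Compare |C| = 22 to 26: satisfied.
The claimed |C| lies below the Hamming bound.


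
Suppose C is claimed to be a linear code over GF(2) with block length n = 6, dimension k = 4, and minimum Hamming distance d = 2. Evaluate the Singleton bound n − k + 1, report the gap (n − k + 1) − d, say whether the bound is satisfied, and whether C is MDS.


Singleton RHS = n − k + 1 = 3, slack = 1, bound satisfied, not MDS.

Singleton bound: d ≤ n − k + 1.
Here n = 6, k = 4, so n − k + 1 = 3.
Given d = 2, check d ≤ 3: YES.
Slack = (n − k + 1) − d = 1.
The code is NOT MDS (slack = 1 > 0).
Description: the claimed parameters are [6, 4, 2]_2; such a code would be non-MDS.


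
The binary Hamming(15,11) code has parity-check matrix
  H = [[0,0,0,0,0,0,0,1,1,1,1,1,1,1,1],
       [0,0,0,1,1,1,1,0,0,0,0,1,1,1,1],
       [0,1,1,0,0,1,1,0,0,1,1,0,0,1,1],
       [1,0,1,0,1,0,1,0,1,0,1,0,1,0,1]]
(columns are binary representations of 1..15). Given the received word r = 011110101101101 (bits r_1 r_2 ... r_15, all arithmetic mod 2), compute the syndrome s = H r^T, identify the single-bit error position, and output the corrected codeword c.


s = (1, 0, 1, 0)^T, error position = 10, corrected codeword c = 011110101001101

Compute s = H r^T mod 2 one row at a time:
  s_1 = 0 + 1 + 1 + 0 + 1 + 1 + 0 + 1 = 5 ≡ 1 (mod 2).
  s_2 = 1 + 1 + 0 + 1 + 1 + 1 + 0 + 1 = 6 ≡ 0 (mod 2).
  s_3 = 1 + 1 + 0 + 1 + 1 + 0 + 0 + 1 = 5 ≡ 1 (mod 2).
  s_4 = 0 + 1 + 1 + 1 + 1 + 0 + 1 + 1 = 6 ≡ 0 (mod 2).
s = (1, 0, 1, 0)^T — this equals column 10 of H (binary 1010), so error is at position 10.
Correct: flip bit 10 of r = 011110101101101 to get c = 011110101001101.


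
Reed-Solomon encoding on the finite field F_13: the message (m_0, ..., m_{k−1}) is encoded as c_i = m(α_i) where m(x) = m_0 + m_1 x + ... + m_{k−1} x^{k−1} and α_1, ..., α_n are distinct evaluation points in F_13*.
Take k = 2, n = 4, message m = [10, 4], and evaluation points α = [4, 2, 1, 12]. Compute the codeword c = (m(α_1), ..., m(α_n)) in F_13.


c = [0, 5, 1, 6]

Message polynomial: m(x) = 10 + 4·x (mod 13).
For each evaluation point α_i, compute m(α_i) mod 13:
  α_1 = 4: Horner steps 4 → 0, so m(4) = 0.
  α_2 = 2: Horner steps 4 → 5, so m(2) = 5.
  α_3 = 1: Horner steps 4 → 1, so m(1) = 1.
  α_4 = 12: Horner steps 4 → 6, so m(12) = 6.
Codeword c = [0, 5, 1, 6] ∈ F_13^4.


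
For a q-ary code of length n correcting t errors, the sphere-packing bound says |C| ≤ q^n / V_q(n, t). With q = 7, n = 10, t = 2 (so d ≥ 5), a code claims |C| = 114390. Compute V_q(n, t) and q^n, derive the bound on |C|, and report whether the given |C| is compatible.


V_q(n, t) = 1681, q^n = 282475249, Hamming bound = 168040, |C| = 114390 ≤ bound (satisfied).

Step 1: Compute V_q(n, t) = Σ_{j=0}^2 C(n, j) (q−1)^j.
  j = 0: C(10,0)·(6)^0 = 1·1 = 1.
  j = 1: C(10,1)·(6)^1 = 10·6 = 60.
  j = 2: C(10,2)·(6)^2 = 45·36 = 1620.
  V_q(n, t) = 1 + 60 + 1620 = 1681.
Step 2: q^n = 7^10 = 282475249.
Step 3: Hamming bound ⌊q^n / V_q(n,t)⌋ = ⌊282475249/1681⌋ = 168040.
Step 4: Compare |C| = 114390 to 168040: satisfied.
The claimed |C| lies below the Hamming bound.


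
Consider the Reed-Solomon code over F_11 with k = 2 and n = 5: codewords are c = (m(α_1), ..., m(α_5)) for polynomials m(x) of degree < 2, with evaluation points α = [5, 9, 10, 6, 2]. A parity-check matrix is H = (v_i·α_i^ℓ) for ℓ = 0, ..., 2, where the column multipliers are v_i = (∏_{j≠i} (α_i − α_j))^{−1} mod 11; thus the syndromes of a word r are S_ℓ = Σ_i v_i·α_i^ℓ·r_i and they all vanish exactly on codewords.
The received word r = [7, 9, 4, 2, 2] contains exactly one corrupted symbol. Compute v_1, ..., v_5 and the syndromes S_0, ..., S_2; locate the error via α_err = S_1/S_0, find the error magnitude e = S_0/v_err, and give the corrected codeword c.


S = (2, 4, 8), error at position 5, error magnitude e = 2, c = [7, 9, 4, 2, 0].

Step 1: column multipliers v_i = (∏_{j≠i}(α_i − α_j))^{−1} mod 11.
  i = 1 (α = 5): (5−9)(5−10)(5−6)(5−2) = (−4)·(−5)·(−1)·3 = −60 ≡ 6, so v_1 = 6^{−1} = 2 (mod 11).
  i = 2 (α = 9): (9−5)(9−10)(9−6)(9−2) = 4·(−1)·3·7 = −84 ≡ 4, so v_2 = 4^{−1} = 3 (mod 11).
  i = 3 (α = 10): (10−5)(10−9)(10−6)(10−2) = 5·1·4·8 = 160 ≡ 6, so v_3 = 6^{−1} = 2 (mod 11).
  i = 4 (α = 6): (6−5)(6−9)(6−10)(6−2) = 1·(−3)·(−4)·4 = 48 ≡ 4, so v_4 = 4^{−1} = 3 (mod 11).
  i = 5 (α = 2): (2−5)(2−9)(2−10)(2−6) = (−3)·(−7)·(−8)·(−4) = 672 ≡ 1, so v_5 = 1^{−1} = 1 (mod 11).
  v = [2, 3, 2, 3, 1].
Step 2: syndromes of r = [7, 9, 4, 2, 2] (all sums mod 11).
  S_0 = Σ v_i r_i = 2·7 + 3·9 + 2·4 + 3·2 + 1·2 = 57 ≡ 2.
  S_1 = Σ v_i α_i r_i = 2·5·7 + 3·9·9 + 2·10·4 + 3·6·2 + 1·2·2 = 433 ≡ 4.
  α_i^2 mod 11 = [3, 4, 1, 3, 4].
  S_2 = Σ v_i α_i^2 r_i = 2·3·7 + 3·4·9 + 2·1·4 + 3·3·2 + 1·4·2 = 184 ≡ 8.
  S = (2, 4, 8) ≠ 0, so r is not a codeword (an error is present).
Step 3: locate the error. For a single error e at position i, S_ℓ = v_i·e·α_i^ℓ, so α_err = S_1/S_0.
  S_0^{−1} = 2^{−1} = 6 (mod 11), so α_err = 4·6 = 24 ≡ 2 = α_5. Error position i = 5.
  Consistency check: S_2/S_1 = 8·3 = 24 ≡ 2 = α_err ✓ (single-error assumption holds).
Step 4: error magnitude e = S_0/v_5 = S_0·∏_{j≠5}(α_5 − α_j) = 2·1 = 2 ≡ 2 (mod 11).
Step 5: correct position 5: c_5 = r_5 − e = 2 − 2 ≡ 0 (mod 11). Hence c = [7, 9, 4, 2, 0].
  Check: interpolating c through the α_i gives m(x) = 10 + 6·x (degree < 2) with m(α_i) = c_i for every i, so c is indeed a codeword.


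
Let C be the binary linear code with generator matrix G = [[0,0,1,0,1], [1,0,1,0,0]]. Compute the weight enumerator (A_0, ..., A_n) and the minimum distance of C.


Weight distribution: A_0 = 1, A_2 = 3. Minimum distance d = 2.

Enumerate all 2^2 = 4 messages m ∈ F_2^2.
For each, compute codeword c = mG in F_2^5, then tally its weight.
  m = 00 → c = 00000, weight = 0.
  m = 10 → c = 00101, weight = 2.
  m = 01 → c = 10100, weight = 2.
  m = 11 → c = 10001, weight = 2.
Tally weights:
  weight 0: 1 codewords.
  weight 2: 3 codewords.
Minimum distance d = smallest w > 0 with A_w > 0 = 2.
Sanity: Σ A_w = 4 = 2^2 = 4 ✓.


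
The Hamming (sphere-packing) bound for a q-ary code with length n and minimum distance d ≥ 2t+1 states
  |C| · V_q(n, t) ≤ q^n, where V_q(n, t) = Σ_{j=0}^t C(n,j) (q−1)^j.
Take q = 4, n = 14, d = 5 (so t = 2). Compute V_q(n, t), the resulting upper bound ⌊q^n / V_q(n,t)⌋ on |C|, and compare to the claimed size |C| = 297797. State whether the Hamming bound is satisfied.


V_q(n, t) = 862, q^n = 268435456, Hamming bound = 311410, |C| = 297797 ≤ bound (satisfied).

Step 1: Compute V_q(n, t) = Σ_{j=0}^2 C(n, j) (q−1)^j.
  j = 0: C(14,0)·(3)^0 = 1·1 = 1.
  j = 1: C(14,1)·(3)^1 = 14·3 = 42.
  j = 2: C(14,2)·(3)^2 = 91·9 = 819.
  V_q(n, t) = 1 + 42 + 819 = 862.
Step 2: q^n = 4^14 = 268435456.
Step 3: Hamming bound ⌊q^n / V_q(n,t)⌋ = ⌊268435456/862⌋ = 311410.
Step 4: Compare |C| = 297797 to 311410: satisfied.
The claimed |C| lies below the Hamming bound.


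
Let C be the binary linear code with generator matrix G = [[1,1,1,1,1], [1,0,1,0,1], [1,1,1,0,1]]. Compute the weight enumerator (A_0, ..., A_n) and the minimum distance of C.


Weight distribution: A_0 = 1, A_1 = 2, A_2 = 1, A_3 = 1, A_4 = 2, A_5 = 1. Minimum distance d = 1.

Enumerate all 2^3 = 8 messages m ∈ F_2^3.
For each, compute codeword c = mG in F_2^5, then tally its weight.
  m = 000 → c = 00000, weight = 0.
  m = 100 → c = 11111, weight = 5.
  m = 010 → c = 10101, weight = 3.
  m = 110 → c = 01010, weight = 2.
  m = 001 → c = 11101, weight = 4.
  m = 101 → c = 00010, weight = 1.
  m = 011 → c = 01000, weight = 1.
  m = 111 → c = 10111, weight = 4.
Tally weights:
  weight 0: 1 codewords.
  weight 1: 2 codewords.
  weight 2: 1 codewords.
  weight 3: 1 codewords.
  weight 4: 2 codewords.
  weight 5: 1 codewords.
Minimum distance d = smallest w > 0 with A_w > 0 = 1.
Sanity: Σ A_w = 8 = 2^3 = 8 ✓.


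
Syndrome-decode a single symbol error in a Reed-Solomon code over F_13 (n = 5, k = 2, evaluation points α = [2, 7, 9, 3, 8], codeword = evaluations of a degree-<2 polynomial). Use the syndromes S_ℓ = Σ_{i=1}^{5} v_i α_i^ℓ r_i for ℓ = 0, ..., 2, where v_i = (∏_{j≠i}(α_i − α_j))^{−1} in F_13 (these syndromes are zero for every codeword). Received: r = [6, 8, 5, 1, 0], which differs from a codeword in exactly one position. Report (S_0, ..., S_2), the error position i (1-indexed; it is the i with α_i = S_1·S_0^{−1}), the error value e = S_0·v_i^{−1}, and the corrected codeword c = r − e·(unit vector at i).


S = (5, 10, 7), error at position 1, error magnitude e = 10, c = [9, 8, 5, 1, 0].

Step 1: column multipliers v_i = (∏_{j≠i}(α_i − α_j))^{−1} mod 13.
  i = 1 (α = 2): (2−7)(2−9)(2−3)(2−8) = (−5)·(−7)·(−1)·(−6) = 210 ≡ 2, so v_1 = 2^{−1} = 7 (mod 13).
  i = 2 (α = 7): (7−2)(7−9)(7−3)(7−8) = 5·(−2)·4·(−1) = 40 ≡ 1, so v_2 = 1^{−1} = 1 (mod 13).
  i = 3 (α = 9): (9−2)(9−7)(9−3)(9−8) = 7·2·6·1 = 84 ≡ 6, so v_3 = 6^{−1} = 11 (mod 13).
  i = 4 (α = 3): (3−2)(3−7)(3−9)(3−8) = 1·(−4)·(−6)·(−5) = −120 ≡ 10, so v_4 = 10^{−1} = 4 (mod 13).
  i = 5 (α = 8): (8−2)(8−7)(8−9)(8−3) = 6·1·(−1)·5 = −30 ≡ 9, so v_5 = 9^{−1} = 3 (mod 13).
  v = [7, 1, 11, 4, 3].
Step 2: syndromes of r = [6, 8, 5, 1, 0] (all sums mod 13).
  S_0 = Σ v_i r_i = 7·6 + 1·8 + 11·5 + 4·1 + 3·0 = 109 ≡ 5.
  S_1 = Σ v_i α_i r_i = 7·2·6 + 1·7·8 + 11·9·5 + 4·3·1 + 3·8·0 = 647 ≡ 10.
  α_i^2 mod 13 = [4, 10, 3, 9, 12].
  S_2 = Σ v_i α_i^2 r_i = 7·4·6 + 1·10·8 + 11·3·5 + 4·9·1 + 3·12·0 = 449 ≡ 7.
  S = (5, 10, 7) ≠ 0, so r is not a codeword (an error is present).
Step 3: locate the error. For a single error e at position i, S_ℓ = v_i·e·α_i^ℓ, so α_err = S_1/S_0.
  S_0^{−1} = 5^{−1} = 8 (mod 13), so α_err = 10·8 = 80 ≡ 2 = α_1. Error position i = 1.
  Consistency check: S_2/S_1 = 7·4 = 28 ≡ 2 = α_err ✓ (single-error assumption holds).
Step 4: error magnitude e = S_0/v_1 = S_0·∏_{j≠1}(α_1 − α_j) = 5·2 = 10 ≡ 10 (mod 13).
Step 5: correct position 1: c_1 = r_1 − e = 6 − 10 ≡ 9 (mod 13). Hence c = [9, 8, 5, 1, 0].
  Check: interpolating c through the α_i gives m(x) = 12 + 5·x (degree < 2) with m(α_i) = c_i for every i, so c is indeed a codeword.


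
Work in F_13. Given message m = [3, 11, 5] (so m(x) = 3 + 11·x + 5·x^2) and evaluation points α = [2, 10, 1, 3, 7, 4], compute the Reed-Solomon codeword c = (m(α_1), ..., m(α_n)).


c = [6, 2, 6, 3, 0, 10]

Message polynomial: m(x) = 3 + 11·x + 5·x^2 (mod 13).
For each evaluation point α_i, compute m(α_i) mod 13:
  α_1 = 2: Horner steps 5 → 8 → 6, so m(2) = 6.
  α_2 = 10: Horner steps 5 → 9 → 2, so m(10) = 2.
  α_3 = 1: Horner steps 5 → 3 → 6, so m(1) = 6.
  α_4 = 3: Horner steps 5 → 0 → 3, so m(3) = 3.
  α_5 = 7: Horner steps 5 → 7 → 0, so m(7) = 0.
  α_6 = 4: Horner steps 5 → 5 → 10, so m(4) = 10.
Codeword c = [6, 2, 6, 3, 0, 10] ∈ F_13^6.


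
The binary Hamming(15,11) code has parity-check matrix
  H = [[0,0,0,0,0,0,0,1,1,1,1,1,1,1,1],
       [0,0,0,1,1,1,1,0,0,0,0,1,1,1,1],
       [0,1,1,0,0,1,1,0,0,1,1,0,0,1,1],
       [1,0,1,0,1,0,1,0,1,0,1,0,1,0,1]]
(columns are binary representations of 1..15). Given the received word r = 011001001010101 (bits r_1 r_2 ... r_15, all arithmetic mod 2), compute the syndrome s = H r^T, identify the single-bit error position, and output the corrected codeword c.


s = (0, 1, 1, 1)^T, error position = 7, corrected codeword c = 011001101010101

Compute s = H r^T mod 2 one row at a time:
  s_1 = 0 + 1 + 0 + 1 + 0 + 1 + 0 + 1 = 4 ≡ 0 (mod 2).
  s_2 = 0 + 0 + 1 + 0 + 0 + 1 + 0 + 1 = 3 ≡ 1 (mod 2).
  s_3 = 1 + 1 + 1 + 0 + 0 + 1 + 0 + 1 = 5 ≡ 1 (mod 2).
  s_4 = 0 + 1 + 0 + 0 + 1 + 1 + 1 + 1 = 5 ≡ 1 (mod 2).
s = (0, 1, 1, 1)^T — this equals column 7 of H (binary 0111), so error is at position 7.
Correct: flip bit 7 of r = 011001001010101 to get c = 011001101010101.


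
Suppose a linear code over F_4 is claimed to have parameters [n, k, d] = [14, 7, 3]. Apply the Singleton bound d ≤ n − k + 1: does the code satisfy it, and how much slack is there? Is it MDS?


Singleton RHS = n − k + 1 = 8, slack = 5, bound satisfied, not MDS.

Singleton bound: d ≤ n − k + 1.
Here n = 14, k = 7, so n − k + 1 = 8.
Given d = 3, check d ≤ 8: YES.
Slack = (n − k + 1) − d = 5.
The code is NOT MDS (slack = 5 > 0).
Description: the claimed parameters are [14, 7, 3]_4; such a code would be non-MDS.


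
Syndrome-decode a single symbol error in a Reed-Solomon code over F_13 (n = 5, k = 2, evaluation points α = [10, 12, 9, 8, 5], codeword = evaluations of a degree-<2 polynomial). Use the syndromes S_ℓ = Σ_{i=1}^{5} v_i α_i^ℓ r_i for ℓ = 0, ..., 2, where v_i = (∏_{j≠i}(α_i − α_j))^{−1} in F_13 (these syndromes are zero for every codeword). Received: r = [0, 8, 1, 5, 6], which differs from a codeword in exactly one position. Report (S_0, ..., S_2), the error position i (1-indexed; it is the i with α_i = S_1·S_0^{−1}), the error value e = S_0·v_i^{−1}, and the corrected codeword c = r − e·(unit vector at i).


S = (8, 7, 11), error at position 3, error magnitude e = 5, c = [0, 8, 9, 5, 6].

Step 1: column multipliers v_i = (∏_{j≠i}(α_i − α_j))^{−1} mod 13.
  i = 1 (α = 10): (10−12)(10−9)(10−8)(10−5) = (−2)·1·2·5 = −20 ≡ 6, so v_1 = 6^{−1} = 11 (mod 13).
  i = 2 (α = 12): (12−10)(12−9)(12−8)(12−5) = 2·3·4·7 = 168 ≡ 12, so v_2 = 12^{−1} = 12 (mod 13).
  i = 3 (α = 9): (9−10)(9−12)(9−8)(9−5) = (−1)·(−3)·1·4 = 12 ≡ 12, so v_3 = 12^{−1} = 12 (mod 13).
  i = 4 (α = 8): (8−10)(8−12)(8−9)(8−5) = (−2)·(−4)·(−1)·3 = −24 ≡ 2, so v_4 = 2^{−1} = 7 (mod 13).
  i = 5 (α = 5): (5−10)(5−12)(5−9)(5−8) = (−5)·(−7)·(−4)·(−3) = 420 ≡ 4, so v_5 = 4^{−1} = 10 (mod 13).
  v = [11, 12, 12, 7, 10].
Step 2: syndromes of r = [0, 8, 1, 5, 6] (all sums mod 13).
  S_0 = Σ v_i r_i = 11·0 + 12·8 + 12·1 + 7·5 + 10·6 = 203 ≡ 8.
  S_1 = Σ v_i α_i r_i = 11·10·0 + 12·12·8 + 12·9·1 + 7·8·5 + 10·5·6 = 1840 ≡ 7.
  α_i^2 mod 13 = [9, 1, 3, 12, 12].
  S_2 = Σ v_i α_i^2 r_i = 11·9·0 + 12·1·8 + 12·3·1 + 7·12·5 + 10·12·6 = 1272 ≡ 11.
  S = (8, 7, 11) ≠ 0, so r is not a codeword (an error is present).
Step 3: locate the error. For a single error e at position i, S_ℓ = v_i·e·α_i^ℓ, so α_err = S_1/S_0.
  S_0^{−1} = 8^{−1} = 5 (mod 13), so α_err = 7·5 = 35 ≡ 9 = α_3. Error position i = 3.
  Consistency check: S_2/S_1 = 11·2 = 22 ≡ 9 = α_err ✓ (single-error assumption holds).
Step 4: error magnitude e = S_0/v_3 = S_0·∏_{j≠3}(α_3 − α_j) = 8·12 = 96 ≡ 5 (mod 13).
Step 5: correct position 3: c_3 = r_3 − e = 1 − 5 ≡ 9 (mod 13). Hence c = [0, 8, 9, 5, 6].
  Check: interpolating c through the α_i gives m(x) = 12 + 4·x (degree < 2) with m(α_i) = c_i for every i, so c is indeed a codeword.


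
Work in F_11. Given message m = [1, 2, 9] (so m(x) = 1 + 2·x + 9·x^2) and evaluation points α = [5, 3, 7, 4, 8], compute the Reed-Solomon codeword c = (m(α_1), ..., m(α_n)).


c = [5, 0, 5, 10, 10]

Message polynomial: m(x) = 1 + 2·x + 9·x^2 (mod 11).
For each evaluation point α_i, compute m(α_i) mod 11:
  α_1 = 5: Horner steps 9 → 3 → 5, so m(5) = 5.
  α_2 = 3: Horner steps 9 → 7 → 0, so m(3) = 0.
  α_3 = 7: Horner steps 9 → 10 → 5, so m(7) = 5.
  α_4 = 4: Horner steps 9 → 5 → 10, so m(4) = 10.
  α_5 = 8: Horner steps 9 → 8 → 10, so m(8) = 10.
Codeword c = [5, 0, 5, 10, 10] ∈ F_11^5.


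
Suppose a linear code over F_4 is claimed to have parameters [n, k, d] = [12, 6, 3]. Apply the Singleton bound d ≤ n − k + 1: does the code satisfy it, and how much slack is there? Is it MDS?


Singleton RHS = n − k + 1 = 7, slack = 4, bound satisfied, not MDS.

Singleton bound: d ≤ n − k + 1.
Here n = 12, k = 6, so n − k + 1 = 7.
Given d = 3, check d ≤ 7: YES.
Slack = (n − k + 1) − d = 4.
The code is NOT MDS (slack = 4 > 0).
Description: the claimed parameters are [12, 6, 3]_4; such a code would be non-MDS.


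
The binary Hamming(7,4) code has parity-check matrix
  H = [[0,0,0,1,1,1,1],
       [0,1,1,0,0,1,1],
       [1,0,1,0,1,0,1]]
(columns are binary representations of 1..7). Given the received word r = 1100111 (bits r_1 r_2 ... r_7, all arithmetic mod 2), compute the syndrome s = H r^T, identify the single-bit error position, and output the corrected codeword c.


s = (1, 1, 1)^T, error position = 7, corrected codeword c = 1100110

Compute s = H r^T mod 2 one row at a time:
  s_1 = 0 + 1 + 1 + 1 = 3 ≡ 1 (mod 2).
  s_2 = 1 + 0 + 1 + 1 = 3 ≡ 1 (mod 2).
  s_3 = 1 + 0 + 1 + 1 = 3 ≡ 1 (mod 2).
s = (1, 1, 1)^T — this equals column 7 of H (binary 111), so error is at position 7.
Correct: flip bit 7 of r = 1100111 to get c = 1100110.


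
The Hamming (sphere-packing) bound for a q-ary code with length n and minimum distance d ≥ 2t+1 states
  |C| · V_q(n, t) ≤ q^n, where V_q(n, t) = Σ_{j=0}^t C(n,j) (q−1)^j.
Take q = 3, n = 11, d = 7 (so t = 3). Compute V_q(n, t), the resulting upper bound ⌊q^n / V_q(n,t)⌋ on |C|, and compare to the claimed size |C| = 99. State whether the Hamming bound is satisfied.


V_q(n, t) = 1563, q^n = 177147, Hamming bound = 113, |C| = 99 ≤ bound (satisfied).

Step 1: Compute V_q(n, t) = Σ_{j=0}^3 C(n, j) (q−1)^j.
  j = 0: C(11,0)·(2)^0 = 1·1 = 1.
  j = 1: C(11,1)·(2)^1 = 11·2 = 22.
  j = 2: C(11,2)·(2)^2 = 55·4 = 220.
  j = 3: C(11,3)·(2)^3 = 165·8 = 1320.
  V_q(n, t) = 1 + 22 + 220 + 1320 = 1563.
Step 2: q^n = 3^11 = 177147.
Step 3: Hamming bound ⌊q^n / V_q(n,t)⌋ = ⌊177147/1563⌋ = 113.
Step 4: Compare |C| = 99 to 113: satisfied.
The claimed |C| lies below the Hamming bound.


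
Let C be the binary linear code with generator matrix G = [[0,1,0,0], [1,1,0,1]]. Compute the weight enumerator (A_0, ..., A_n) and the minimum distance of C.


Weight distribution: A_0 = 1, A_1 = 1, A_2 = 1, A_3 = 1. Minimum distance d = 1.

Enumerate all 2^2 = 4 messages m ∈ F_2^2.
For each, compute codeword c = mG in F_2^4, then tally its weight.
  m = 00 → c = 0000, weight = 0.
  m = 10 → c = 0100, weight = 1.
  m = 01 → c = 1101, weight = 3.
  m = 11 → c = 1001, weight = 2.
Tally weights:
  weight 0: 1 codewords.
  weight 1: 1 codewords.
  weight 2: 1 codewords.
  weight 3: 1 codewords.
Minimum distance d = smallest w > 0 with A_w > 0 = 1.
Sanity: Σ A_w = 4 = 2^2 = 4 ✓.


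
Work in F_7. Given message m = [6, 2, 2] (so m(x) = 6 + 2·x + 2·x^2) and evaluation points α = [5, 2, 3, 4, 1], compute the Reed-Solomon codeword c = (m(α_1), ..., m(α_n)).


c = [3, 4, 2, 4, 3]

Message polynomial: m(x) = 6 + 2·x + 2·x^2 (mod 7).
For each evaluation point α_i, compute m(α_i) mod 7:
  α_1 = 5: Horner steps 2 → 5 → 3, so m(5) = 3.
  α_2 = 2: Horner steps 2 → 6 → 4, so m(2) = 4.
  α_3 = 3: Horner steps 2 → 1 → 2, so m(3) = 2.
  α_4 = 4: Horner steps 2 → 3 → 4, so m(4) = 4.
  α_5 = 1: Horner steps 2 → 4 → 3, so m(1) = 3.
Codeword c = [3, 4, 2, 4, 3] ∈ F_7^5.


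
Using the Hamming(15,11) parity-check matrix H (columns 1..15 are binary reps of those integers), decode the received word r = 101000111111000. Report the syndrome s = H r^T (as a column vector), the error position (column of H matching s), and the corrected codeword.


s = (1, 0, 0, 1)^T, error position = 9, corrected codeword c = 101000110111000

Compute s = H r^T mod 2 one row at a time:
  s_1 = 1 + 1 + 1 + 1 + 1 + 0 + 0 + 0 = 5 ≡ 1 (mod 2).
  s_2 = 0 + 0 + 0 + 1 + 1 + 0 + 0 + 0 = 2 ≡ 0 (mod 2).
  s_3 = 0 + 1 + 0 + 1 + 1 + 1 + 0 + 0 = 4 ≡ 0 (mod 2).
  s_4 = 1 + 1 + 0 + 1 + 1 + 1 + 0 + 0 = 5 ≡ 1 (mod 2).
s = (1, 0, 0, 1)^T — this equals column 9 of H (binary 1001), so error is at position 9.
Correct: flip bit 9 of r = 101000111111000 to get c = 101000110111000.


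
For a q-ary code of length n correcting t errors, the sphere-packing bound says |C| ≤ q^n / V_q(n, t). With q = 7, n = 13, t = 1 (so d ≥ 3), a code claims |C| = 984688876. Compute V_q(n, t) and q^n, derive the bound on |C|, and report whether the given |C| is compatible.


V_q(n, t) = 79, q^n = 96889010407, Hamming bound = 1226443169, |C| = 984688876 ≤ bound (satisfied).

Step 1: Compute V_q(n, t) = Σ_{j=0}^1 C(n, j) (q−1)^j.
  j = 0: C(13,0)·(6)^0 = 1·1 = 1.
  j = 1: C(13,1)·(6)^1 = 13·6 = 78.
  V_q(n, t) = 1 + 78 = 79.
Step 2: q^n = 7^13 = 96889010407.
Step 3: Hamming bound ⌊q^n / V_q(n,t)⌋ = ⌊96889010407/79⌋ = 1226443169.
Step 4: Compare |C| = 984688876 to 1226443169: satisfied.
The claimed |C| lies below the Hamming bound.


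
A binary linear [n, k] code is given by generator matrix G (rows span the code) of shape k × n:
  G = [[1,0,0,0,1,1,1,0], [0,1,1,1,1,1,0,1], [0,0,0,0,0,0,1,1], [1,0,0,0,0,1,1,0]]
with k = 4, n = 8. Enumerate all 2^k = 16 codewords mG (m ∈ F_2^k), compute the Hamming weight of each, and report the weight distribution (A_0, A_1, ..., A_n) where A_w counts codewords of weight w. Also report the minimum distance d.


Weight distribution: A_0 = 1, A_1 = 1, A_2 = 1, A_3 = 3, A_4 = 3, A_5 = 3, A_6 = 3, A_7 = 1. Minimum distance d = 1.

Enumerate all 2^4 = 16 messages m ∈ F_2^4.
For each, compute codeword c = mG in F_2^8, then tally its weight.
  m = 0000 → c = 00000000, weight = 0.
  m = 1000 → c = 10001110, weight = 4.
  m = 0100 → c = 01111101, weight = 6.
  m = 1100 → c = 11110011, weight = 6.
  m = 0010 → c = 00000011, weight = 2.
  m = 1010 → c = 10001101, weight = 4.
  m = 0110 → c = 01111110, weight = 6.
  m = 1110 → c = 11110000, weight = 4.
  m = 0001 → c = 10000110, weight = 3.
  m = 1001 → c = 00001000, weight = 1.
  m = 0101 → c = 11111011, weight = 7.
  m = 1101 → c = 01110101, weight = 5.
  m = 0011 → c = 10000101, weight = 3.
  m = 1011 → c = 00001011, weight = 3.
  m = 0111 → c = 11111000, weight = 5.
  m = 1111 → c = 01110110, weight = 5.
Tally weights:
  weight 0: 1 codewords.
  weight 1: 1 codewords.
  weight 2: 1 codewords.
  weight 3: 3 codewords.
  weight 4: 3 codewords.
  weight 5: 3 codewords.
  weight 6: 3 codewords.
  weight 7: 1 codewords.
Minimum distance d = smallest w > 0 with A_w > 0 = 1.
Sanity: Σ A_w = 16 = 2^4 = 16 ✓.


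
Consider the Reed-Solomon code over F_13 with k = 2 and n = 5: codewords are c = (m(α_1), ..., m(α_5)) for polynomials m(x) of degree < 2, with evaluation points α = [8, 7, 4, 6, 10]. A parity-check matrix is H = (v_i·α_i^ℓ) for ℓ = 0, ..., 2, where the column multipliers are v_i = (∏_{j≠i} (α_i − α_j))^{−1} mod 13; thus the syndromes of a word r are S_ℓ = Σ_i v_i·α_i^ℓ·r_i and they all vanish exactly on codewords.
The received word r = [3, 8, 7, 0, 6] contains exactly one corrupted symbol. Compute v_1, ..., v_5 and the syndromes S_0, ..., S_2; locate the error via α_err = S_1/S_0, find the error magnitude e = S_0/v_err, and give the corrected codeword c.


S = (10, 1, 4), error at position 3, error magnitude e = 10, c = [3, 8, 10, 0, 6].

Step 1: column multipliers v_i = (∏_{j≠i}(α_i − α_j))^{−1} mod 13.
  i = 1 (α = 8): (8−7)(8−4)(8−6)(8−10) = 1·4·2·(−2) = −16 ≡ 10, so v_1 = 10^{−1} = 4 (mod 13).
  i = 2 (α = 7): (7−8)(7−4)(7−6)(7−10) = (−1)·3·1·(−3) = 9 ≡ 9, so v_2 = 9^{−1} = 3 (mod 13).
  i = 3 (α = 4): (4−8)(4−7)(4−6)(4−10) = (−4)·(−3)·(−2)·(−6) = 144 ≡ 1, so v_3 = 1^{−1} = 1 (mod 13).
  i = 4 (α = 6): (6−8)(6−7)(6−4)(6−10) = (−2)·(−1)·2·(−4) = −16 ≡ 10, so v_4 = 10^{−1} = 4 (mod 13).
  i = 5 (α = 10): (10−8)(10−7)(10−4)(10−6) = 2·3·6·4 = 144 ≡ 1, so v_5 = 1^{−1} = 1 (mod 13).
  v = [4, 3, 1, 4, 1].
Step 2: syndromes of r = [3, 8, 7, 0, 6] (all sums mod 13).
  S_0 = Σ v_i r_i = 4·3 + 3·8 + 1·7 + 4·0 + 1·6 = 49 ≡ 10.
  S_1 = Σ v_i α_i r_i = 4·8·3 + 3·7·8 + 1·4·7 + 4·6·0 + 1·10·6 = 352 ≡ 1.
  α_i^2 mod 13 = [12, 10, 3, 10, 9].
  S_2 = Σ v_i α_i^2 r_i = 4·12·3 + 3·10·8 + 1·3·7 + 4·10·0 + 1·9·6 = 459 ≡ 4.
  S = (10, 1, 4) ≠ 0, so r is not a codeword (an error is present).
Step 3: locate the error. For a single error e at position i, S_ℓ = v_i·e·α_i^ℓ, so α_err = S_1/S_0.
  S_0^{−1} = 10^{−1} = 4 (mod 13), so α_err = 1·4 = 4 ≡ 4 = α_3. Error position i = 3.
  Consistency check: S_2/S_1 = 4·1 = 4 ≡ 4 = α_err ✓ (single-error assumption holds).
Step 4: error magnitude e = S_0/v_3 = S_0·∏_{j≠3}(α_3 − α_j) = 10·1 = 10 ≡ 10 (mod 13).
Step 5: correct position 3: c_3 = r_3 − e = 7 − 10 ≡ 10 (mod 13). Hence c = [3, 8, 10, 0, 6].
  Check: interpolating c through the α_i gives m(x) = 4 + 8·x (degree < 2) with m(α_i) = c_i for every i, so c is indeed a codeword.


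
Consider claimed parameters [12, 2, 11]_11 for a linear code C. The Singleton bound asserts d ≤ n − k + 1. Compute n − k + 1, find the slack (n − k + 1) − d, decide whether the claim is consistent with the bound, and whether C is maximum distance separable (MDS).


Singleton RHS = n − k + 1 = 11, slack = 0, bound satisfied, MDS.

Singleton bound: d ≤ n − k + 1.
Here n = 12, k = 2, so n − k + 1 = 11.
Given d = 11, check d ≤ 11: YES.
Slack = (n − k + 1) − d = 0.
The code is MDS (slack = 0).
Description: the claimed parameters are [12, 2, 11]_11; such a code would be MDS (meets Singleton bound).


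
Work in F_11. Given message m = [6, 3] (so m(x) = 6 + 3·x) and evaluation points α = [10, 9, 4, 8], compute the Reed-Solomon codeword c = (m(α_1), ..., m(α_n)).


c = [3, 0, 7, 8]

Message polynomial: m(x) = 6 + 3·x (mod 11).
For each evaluation point α_i, compute m(α_i) mod 11:
  α_1 = 10: Horner steps 3 → 3, so m(10) = 3.
  α_2 = 9: Horner steps 3 → 0, so m(9) = 0.
  α_3 = 4: Horner steps 3 → 7, so m(4) = 7.
  α_4 = 8: Horner steps 3 → 8, so m(8) = 8.
Codeword c = [3, 0, 7, 8] ∈ F_11^4.


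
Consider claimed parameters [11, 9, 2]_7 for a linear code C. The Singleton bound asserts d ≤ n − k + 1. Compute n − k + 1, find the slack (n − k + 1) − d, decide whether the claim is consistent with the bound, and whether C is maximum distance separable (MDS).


Singleton RHS = n − k + 1 = 3, slack = 1, bound satisfied, not MDS.

Singleton bound: d ≤ n − k + 1.
Here n = 11, k = 9, so n − k + 1 = 3.
Given d = 2, check d ≤ 3: YES.
Slack = (n − k + 1) − d = 1.
The code is NOT MDS (slack = 1 > 0).
Description: the claimed parameters are [11, 9, 2]_7; such a code would be non-MDS.


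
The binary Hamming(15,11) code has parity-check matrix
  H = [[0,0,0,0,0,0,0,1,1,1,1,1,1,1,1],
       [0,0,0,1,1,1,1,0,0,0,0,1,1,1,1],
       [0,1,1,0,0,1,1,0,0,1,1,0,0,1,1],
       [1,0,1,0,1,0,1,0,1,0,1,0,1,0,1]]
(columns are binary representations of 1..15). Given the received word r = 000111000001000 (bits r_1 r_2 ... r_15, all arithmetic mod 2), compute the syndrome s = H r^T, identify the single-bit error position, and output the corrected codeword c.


s = (1, 0, 1, 1)^T, error position = 11, corrected codeword c = 000111000011000

Compute s = H r^T mod 2 one row at a time:
  s_1 = 0 + 0 + 0 + 0 + 1 + 0 + 0 + 0 = 1 ≡ 1 (mod 2).
  s_2 = 1 + 1 + 1 + 0 + 1 + 0 + 0 + 0 = 4 ≡ 0 (mod 2).
  s_3 = 0 + 0 + 1 + 0 + 0 + 0 + 0 + 0 = 1 ≡ 1 (mod 2).
  s_4 = 0 + 0 + 1 + 0 + 0 + 0 + 0 + 0 = 1 ≡ 1 (mod 2).
s = (1, 0, 1, 1)^T — this equals column 11 of H (binary 1011), so error is at position 11.
Correct: flip bit 11 of r = 000111000001000 to get c = 000111000011000.


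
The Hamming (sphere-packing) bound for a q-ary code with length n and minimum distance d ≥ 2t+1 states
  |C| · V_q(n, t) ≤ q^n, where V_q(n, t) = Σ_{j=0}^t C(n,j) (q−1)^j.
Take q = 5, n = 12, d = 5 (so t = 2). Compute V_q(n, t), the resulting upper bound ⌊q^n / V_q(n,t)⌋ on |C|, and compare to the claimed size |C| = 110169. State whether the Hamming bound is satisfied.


V_q(n, t) = 1105, q^n = 244140625, Hamming bound = 220941, |C| = 110169 ≤ bound (satisfied).

Step 1: Compute V_q(n, t) = Σ_{j=0}^2 C(n, j) (q−1)^j.
  j = 0: C(12,0)·(4)^0 = 1·1 = 1.
  j = 1: C(12,1)·(4)^1 = 12·4 = 48.
  j = 2: C(12,2)·(4)^2 = 66·16 = 1056.
  V_q(n, t) = 1 + 48 + 1056 = 1105.
Step 2: q^n = 5^12 = 244140625.
Step 3: Hamming bound ⌊q^n / V_q(n,t)⌋ = ⌊244140625/1105⌋ = 220941.
Step 4: Compare |C| = 110169 to 220941: satisfied.
The claimed |C| lies below the Hamming bound.


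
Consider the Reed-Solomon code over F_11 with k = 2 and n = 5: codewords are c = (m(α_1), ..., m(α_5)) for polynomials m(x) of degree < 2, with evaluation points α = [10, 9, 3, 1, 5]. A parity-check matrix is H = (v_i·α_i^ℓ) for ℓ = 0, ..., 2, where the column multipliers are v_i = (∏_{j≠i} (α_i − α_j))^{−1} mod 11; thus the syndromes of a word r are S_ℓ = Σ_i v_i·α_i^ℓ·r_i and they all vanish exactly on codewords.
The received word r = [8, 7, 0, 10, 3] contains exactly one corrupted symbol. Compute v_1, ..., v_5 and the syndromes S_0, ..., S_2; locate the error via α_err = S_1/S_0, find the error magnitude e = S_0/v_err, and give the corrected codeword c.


S = (4, 1, 3), error at position 3, error magnitude e = 10, c = [8, 7, 1, 10, 3].

Step 1: column multipliers v_i = (∏_{j≠i}(α_i − α_j))^{−1} mod 11.
  i = 1 (α = 10): (10−9)(10−3)(10−1)(10−5) = 1·7·9·5 = 315 ≡ 7, so v_1 = 7^{−1} = 8 (mod 11).
  i = 2 (α = 9): (9−10)(9−3)(9−1)(9−5) = (−1)·6·8·4 = −192 ≡ 6, so v_2 = 6^{−1} = 2 (mod 11).
  i = 3 (α = 3): (3−10)(3−9)(3−1)(3−5) = (−7)·(−6)·2·(−2) = −168 ≡ 8, so v_3 = 8^{−1} = 7 (mod 11).
  i = 4 (α = 1): (1−10)(1−9)(1−3)(1−5) = (−9)·(−8)·(−2)·(−4) = 576 ≡ 4, so v_4 = 4^{−1} = 3 (mod 11).
  i = 5 (α = 5): (5−10)(5−9)(5−3)(5−1) = (−5)·(−4)·2·4 = 160 ≡ 6, so v_5 = 6^{−1} = 2 (mod 11).
  v = [8, 2, 7, 3, 2].
Step 2: syndromes of r = [8, 7, 0, 10, 3] (all sums mod 11).
  S_0 = Σ v_i r_i = 8·8 + 2·7 + 7·0 + 3·10 + 2·3 = 114 ≡ 4.
  S_1 = Σ v_i α_i r_i = 8·10·8 + 2·9·7 + 7·3·0 + 3·1·10 + 2·5·3 = 826 ≡ 1.
  α_i^2 mod 11 = [1, 4, 9, 1, 3].
  S_2 = Σ v_i α_i^2 r_i = 8·1·8 + 2·4·7 + 7·9·0 + 3·1·10 + 2·3·3 = 168 ≡ 3.
  S = (4, 1, 3) ≠ 0, so r is not a codeword (an error is present).
Step 3: locate the error. For a single error e at position i, S_ℓ = v_i·e·α_i^ℓ, so α_err = S_1/S_0.
  S_0^{−1} = 4^{−1} = 3 (mod 11), so α_err = 1·3 = 3 ≡ 3 = α_3. Error position i = 3.
  Consistency check: S_2/S_1 = 3·1 = 3 ≡ 3 = α_err ✓ (single-error assumption holds).
Step 4: error magnitude e = S_0/v_3 = S_0·∏_{j≠3}(α_3 − α_j) = 4·8 = 32 ≡ 10 (mod 11).
Step 5: correct position 3: c_3 = r_3 − e = 0 − 10 ≡ 1 (mod 11). Hence c = [8, 7, 1, 10, 3].
  Check: interpolating c through the α_i gives m(x) = 9 + 1·x (degree < 2) with m(α_i) = c_i for every i, so c is indeed a codeword.
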